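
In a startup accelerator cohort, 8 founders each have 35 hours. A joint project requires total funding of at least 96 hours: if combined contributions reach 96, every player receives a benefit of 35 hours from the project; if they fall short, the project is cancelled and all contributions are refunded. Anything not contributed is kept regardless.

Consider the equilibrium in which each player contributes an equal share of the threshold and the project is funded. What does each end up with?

Equal share of the threshold: 96/8 = 12.
At this profile no one gains by cutting their contribution: any cut drops the total below 96, the project is cancelled, contributions are refunded, and the deviator ends with 35, which is less than 35 − 12 + 35 = 58. Contributing more than 12 just wastes the excess. So contributing exactly 12 is a best response.
Each player's payoff: 35 − 12 + 35 = 58.

58 hours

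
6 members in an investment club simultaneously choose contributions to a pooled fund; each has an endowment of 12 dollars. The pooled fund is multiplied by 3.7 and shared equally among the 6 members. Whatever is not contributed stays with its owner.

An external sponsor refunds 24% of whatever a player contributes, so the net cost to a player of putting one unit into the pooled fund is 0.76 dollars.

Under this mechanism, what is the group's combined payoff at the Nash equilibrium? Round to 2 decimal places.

The effective private return is (3.7/6) / 0.76 = 0.8114, which is still under 1, so the mechanism doesn't change anyone's dominant strategy: zero contribution.
Everyone keeps their endowment and the group total is 6 × 12 = 72.

72.00 dollars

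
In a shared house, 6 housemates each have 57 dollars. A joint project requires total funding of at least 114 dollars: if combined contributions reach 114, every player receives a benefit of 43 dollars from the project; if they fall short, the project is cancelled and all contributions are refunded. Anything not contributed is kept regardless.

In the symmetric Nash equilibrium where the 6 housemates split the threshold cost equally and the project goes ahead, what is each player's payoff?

Equal share of the threshold: 114/6 = 19.
At this profile no one gains by cutting their contribution: any cut drops the total below 114, the project is cancelled, contributions are refunded, and the deviator ends with 57, which is less than 57 − 19 + 43 = 81. Contributing more than 19 just wastes the excess. So contributing exactly 19 is a best response.
Each player's payoff: 57 − 19 + 43 = 81.

81 dollars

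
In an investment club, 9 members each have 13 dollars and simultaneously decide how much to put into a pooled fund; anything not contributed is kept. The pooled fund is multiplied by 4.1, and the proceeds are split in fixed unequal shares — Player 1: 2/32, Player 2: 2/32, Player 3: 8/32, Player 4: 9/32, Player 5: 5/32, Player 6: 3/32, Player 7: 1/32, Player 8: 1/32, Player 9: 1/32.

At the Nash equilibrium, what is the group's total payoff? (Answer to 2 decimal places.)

Each unit j contributes comes back to j as 4.1 × (j's share), so j prefers to contribute only if that share exceeds 1/4.1 = 0.2439; otherwise keeping the unit dominates.
Player 3 and Player 4 are above the threshold, contributing 13 each; the remaining 7 contribute 0. Total contributed: 26.
The pooled fund pays out 4.1 × 26 = 106.60 in total (split across the unequal shares, but the aggregate is all that matters for the group sum).
The 7 free-riders keep 13 each, adding 91. Group total = 91 + 106.60 = 197.60.

197.60 dollars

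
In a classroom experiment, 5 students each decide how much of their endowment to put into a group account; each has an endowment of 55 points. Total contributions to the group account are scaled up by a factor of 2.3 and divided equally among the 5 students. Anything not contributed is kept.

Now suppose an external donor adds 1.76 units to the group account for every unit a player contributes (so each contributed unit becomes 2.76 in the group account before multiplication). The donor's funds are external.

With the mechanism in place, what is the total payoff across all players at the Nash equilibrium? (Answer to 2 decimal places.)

1745.70 points

The effective private return per unit is now 2.3 × 2.76 / 5 = 1.2696 > 1, so every player's dominant strategy flips to full contribution.
So the Nash equilibrium is full contribution by all 5; the group earns 2.3 × 2.76 × 275 = 1745.70.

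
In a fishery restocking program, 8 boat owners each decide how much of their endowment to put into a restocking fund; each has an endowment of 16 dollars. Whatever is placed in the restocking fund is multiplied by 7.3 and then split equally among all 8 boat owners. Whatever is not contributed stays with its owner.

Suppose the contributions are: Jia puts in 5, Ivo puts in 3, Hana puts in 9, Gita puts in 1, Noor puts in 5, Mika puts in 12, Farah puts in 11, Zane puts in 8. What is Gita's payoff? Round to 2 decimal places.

64.28 dollars

Total contributed: 5 + 3 + 9 + 1 + 5 + 12 + 11 + 8 = 54.
Each receives 7.3 × 54 / 8 = 49.28 from the restocking fund.
Gita keeps 16 − 1 = 15, so Gita's payoff is 15 + 49.28 = 64.28.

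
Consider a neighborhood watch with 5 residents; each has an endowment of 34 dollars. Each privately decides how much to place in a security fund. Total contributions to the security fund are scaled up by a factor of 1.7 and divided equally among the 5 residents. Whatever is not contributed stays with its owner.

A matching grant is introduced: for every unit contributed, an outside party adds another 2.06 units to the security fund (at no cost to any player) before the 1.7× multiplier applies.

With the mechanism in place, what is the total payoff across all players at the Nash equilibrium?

884.34 dollars

Under the mechanism each unit contributed yields 1.7 × 3.06 / 5 = 1.0404 back to its contributor per unit of net cost, which exceeds 1, making full contribution the dominant choice for everyone.
At the Nash equilibrium everyone contributes 34. Group total payoff = 1.7 × 3.06 × 170 = 884.34.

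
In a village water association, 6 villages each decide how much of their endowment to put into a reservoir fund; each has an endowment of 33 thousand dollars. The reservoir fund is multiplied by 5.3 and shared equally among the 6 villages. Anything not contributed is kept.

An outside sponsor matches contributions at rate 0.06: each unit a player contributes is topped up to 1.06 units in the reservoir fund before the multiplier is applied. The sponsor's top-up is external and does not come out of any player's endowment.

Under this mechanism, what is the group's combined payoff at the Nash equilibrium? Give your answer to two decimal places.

198.00 thousand dollars

With the mechanism, a contributed unit returns 5.3 × 1.06 / 6 = 0.9363 per unit of net cost — still below 1 — so contributing 0 remains dominant for every player.
Everyone keeps their endowment and the group total is 6 × 33 = 198.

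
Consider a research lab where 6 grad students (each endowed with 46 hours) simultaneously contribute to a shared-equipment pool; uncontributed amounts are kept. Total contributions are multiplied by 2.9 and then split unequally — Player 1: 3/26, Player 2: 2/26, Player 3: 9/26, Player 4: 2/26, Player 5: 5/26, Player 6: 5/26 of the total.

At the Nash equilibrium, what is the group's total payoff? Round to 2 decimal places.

Each unit j contributes comes back to j as 2.9 × (j's share), so j prefers to contribute only if that share exceeds 1/2.9 = 0.3448; otherwise keeping the unit dominates.
The only share above 0.3448 is Player 3's 9/26, contributing 46; the remaining 5 contribute 0. Total contributed: 46.
The shared-equipment pool pays out 2.9 × 46 = 133.40 in total (split across the unequal shares, but the aggregate is all that matters for the group sum).
The 5 free-riders keep 46 each, adding 230. Group total = 230 + 133.40 = 363.40.

363.40 hours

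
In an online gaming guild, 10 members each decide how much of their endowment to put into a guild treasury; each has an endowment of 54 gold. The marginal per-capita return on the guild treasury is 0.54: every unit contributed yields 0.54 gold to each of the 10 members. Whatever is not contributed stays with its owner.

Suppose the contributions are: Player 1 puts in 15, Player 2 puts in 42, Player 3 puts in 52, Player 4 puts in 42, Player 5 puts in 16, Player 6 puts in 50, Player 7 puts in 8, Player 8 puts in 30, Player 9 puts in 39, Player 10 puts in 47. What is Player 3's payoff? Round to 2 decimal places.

Total contributed: 15 + 42 + 52 + 42 + 16 + 50 + 8 + 30 + 39 + 47 = 341.
Each receives 0.54 × 341 = 184.14 from the guild treasury.
Player 3 keeps 54 − 52 = 2, so Player 3's payoff is 2 + 184.14 = 186.14.

186.14 gold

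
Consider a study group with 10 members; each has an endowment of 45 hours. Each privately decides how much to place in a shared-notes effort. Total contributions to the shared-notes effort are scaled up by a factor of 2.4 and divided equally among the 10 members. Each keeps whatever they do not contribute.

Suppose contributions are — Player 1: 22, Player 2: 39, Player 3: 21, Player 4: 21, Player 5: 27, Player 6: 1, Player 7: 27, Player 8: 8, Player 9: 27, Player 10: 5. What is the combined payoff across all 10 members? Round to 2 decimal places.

727.20 hours

Total contributed: 22 + 39 + 21 + 21 + 27 + 1 + 27 + 8 + 27 + 5 = 198; total kept: 10 × 45 − 198 = 252.
The shared-notes effort pays out 2.4 × 198 = 475.20 in aggregate.
Group total = 252 + 475.20 = 727.20.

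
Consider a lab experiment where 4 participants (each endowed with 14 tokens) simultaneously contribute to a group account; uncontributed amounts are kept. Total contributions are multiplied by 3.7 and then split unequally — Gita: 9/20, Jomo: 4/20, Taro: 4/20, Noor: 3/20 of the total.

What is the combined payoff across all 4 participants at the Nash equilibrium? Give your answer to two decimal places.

Player j's private return per contributed unit is 3.7 × (j's share). Contributing is weakly dominant for j when that share is at least 1/3.7 = 0.2703, and contributing 0 is dominant otherwise.
The only share above 0.2703 is Gita's 9/20, contributing 14; the remaining 3 contribute 0. Total contributed: 14.
The group account pays out 3.7 × 14 = 51.80 in total (split across the unequal shares, but the aggregate is all that matters for the group sum).
The 3 free-riders keep 14 each, adding 42. Group total = 42 + 51.80 = 93.80.

93.80 tokens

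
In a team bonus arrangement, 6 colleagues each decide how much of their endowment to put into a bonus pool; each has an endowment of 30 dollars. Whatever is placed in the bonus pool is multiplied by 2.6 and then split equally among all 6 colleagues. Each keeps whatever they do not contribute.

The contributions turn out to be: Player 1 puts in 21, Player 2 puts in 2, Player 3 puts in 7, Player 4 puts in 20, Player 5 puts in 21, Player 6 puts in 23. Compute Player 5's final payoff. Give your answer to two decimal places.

Total contributed: 21 + 2 + 7 + 20 + 21 + 23 = 94.
Each receives 2.6 × 94 / 6 = 40.73 from the bonus pool.
Player 5 keeps 30 − 21 = 9, so Player 5's payoff is 9 + 40.73 = 49.73.

49.73 dollars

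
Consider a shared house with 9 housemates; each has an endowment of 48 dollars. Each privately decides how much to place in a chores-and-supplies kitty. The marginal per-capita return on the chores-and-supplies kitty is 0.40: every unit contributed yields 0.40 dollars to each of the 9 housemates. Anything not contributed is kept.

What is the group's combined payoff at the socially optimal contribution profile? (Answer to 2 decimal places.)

Each contributed unit returns 3.600 to the group as a whole (0.40 to each of 9 players), which exceeds 1, so the social optimum is full contribution: group total = 3.600 × 432 = 1555.20.

1555.20 dollars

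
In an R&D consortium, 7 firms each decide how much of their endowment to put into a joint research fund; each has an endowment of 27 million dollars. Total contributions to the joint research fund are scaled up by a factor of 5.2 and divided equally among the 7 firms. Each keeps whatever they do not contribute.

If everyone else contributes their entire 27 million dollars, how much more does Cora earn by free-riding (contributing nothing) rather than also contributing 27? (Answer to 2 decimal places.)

6.94 million dollars

Switching from a contribution of 27 to 0 lets Cora keep an extra 27 million dollars, but lowers the joint research fund by 27, which costs Cora their own share of that drop: 5.2/7 × 27 = 20.06.
Net gain = 27 − 20.06 = 6.94. The private return per contributed unit (0.7429) is below 1, so free-riding is indeed the best response regardless of what the others do.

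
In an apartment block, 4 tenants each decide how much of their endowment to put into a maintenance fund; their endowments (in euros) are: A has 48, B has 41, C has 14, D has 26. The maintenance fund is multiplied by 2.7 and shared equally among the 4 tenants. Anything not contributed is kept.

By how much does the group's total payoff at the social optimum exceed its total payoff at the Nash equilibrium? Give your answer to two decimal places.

219.30 euros

The private return per contributed unit is 2.7/4 = 0.6750 < 1 for every player regardless of endowment, so the Nash equilibrium is zero contribution and the group total is Σ E_j = 48 + 41 + 14 + 26 = 129.
Each contributed unit returns 2.700 to the group, so the social optimum is full contribution by everyone: group total = 2.700 × 129 = 348.30.
Efficiency loss = (2.700 − 1) × 129 = 219.30.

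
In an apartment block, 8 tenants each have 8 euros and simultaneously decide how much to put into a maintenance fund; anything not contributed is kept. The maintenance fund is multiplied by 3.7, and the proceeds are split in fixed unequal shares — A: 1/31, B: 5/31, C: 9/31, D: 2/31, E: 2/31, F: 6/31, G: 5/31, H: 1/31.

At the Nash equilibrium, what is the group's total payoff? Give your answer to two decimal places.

A player with share s gets back 3.7·s per unit contributed, so full contribution is dominant for anyone with s > 1/3.7 = 0.2703 and zero contribution is dominant for anyone below.
Only C (9/31) clears that bar, contributing 8; the remaining 7 contribute 0. Total contributed: 8.
The maintenance fund pays out 3.7 × 8 = 29.60 in total (split across the unequal shares, but the aggregate is all that matters for the group sum).
The 7 free-riders keep 8 each, adding 56. Group total = 56 + 29.60 = 85.60.

85.60 euros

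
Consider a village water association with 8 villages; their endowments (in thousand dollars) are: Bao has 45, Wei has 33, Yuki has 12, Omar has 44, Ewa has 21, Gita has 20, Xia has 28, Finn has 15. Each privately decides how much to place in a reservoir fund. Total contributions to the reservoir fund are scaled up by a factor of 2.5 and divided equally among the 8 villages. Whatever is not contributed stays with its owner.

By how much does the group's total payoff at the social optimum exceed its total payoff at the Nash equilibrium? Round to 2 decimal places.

327.00 thousand dollars

The private return per contributed unit is 2.5/8 = 0.3125 < 1 for every player regardless of endowment, so the Nash equilibrium is zero contribution and the group total is Σ E_j = 45 + 33 + 12 + 44 + 21 + 20 + 28 + 15 = 218.
Each contributed unit returns 2.500 to the group, so the social optimum is full contribution by everyone: group total = 2.500 × 218 = 545.00.
Efficiency loss = (2.500 − 1) × 218 = 327.00.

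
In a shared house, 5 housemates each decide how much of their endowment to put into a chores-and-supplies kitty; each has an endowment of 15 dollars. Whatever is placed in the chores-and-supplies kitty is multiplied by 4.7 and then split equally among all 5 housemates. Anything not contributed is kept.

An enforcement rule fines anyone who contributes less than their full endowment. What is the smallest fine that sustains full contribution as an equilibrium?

0.90 dollars

Given the others contribute fully, the best deviation is to contribute 0 (any partial contribution still incurs the fine and gives up units whose private return 0.9400 is below 1).
Deviating from 15 to 0 saves 15 dollars but forfeits the deviator's share of the drop in the chores-and-supplies kitty: 4.7/5 × 15 = 14.10.
So the deviation gain is 15 − 14.10 = 0.90, and the fine must be at least 0.90 dollars to wipe it out.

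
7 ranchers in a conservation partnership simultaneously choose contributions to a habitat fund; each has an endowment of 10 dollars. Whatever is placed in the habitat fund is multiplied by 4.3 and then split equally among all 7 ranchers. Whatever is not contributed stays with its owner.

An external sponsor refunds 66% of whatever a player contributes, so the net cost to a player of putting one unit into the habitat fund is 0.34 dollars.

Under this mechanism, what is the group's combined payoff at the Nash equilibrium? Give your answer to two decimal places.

347.20 dollars

With the mechanism, a contributed unit returns (4.3/7) / 0.34 = 1.8067 per unit of net cost to the contributor — now above 1 — so contributing fully is weakly dominant for every player.
So the Nash equilibrium is full contribution by all 7; the group earns 7 × (10 × 0.66 + 4.3 × 10) = 347.20.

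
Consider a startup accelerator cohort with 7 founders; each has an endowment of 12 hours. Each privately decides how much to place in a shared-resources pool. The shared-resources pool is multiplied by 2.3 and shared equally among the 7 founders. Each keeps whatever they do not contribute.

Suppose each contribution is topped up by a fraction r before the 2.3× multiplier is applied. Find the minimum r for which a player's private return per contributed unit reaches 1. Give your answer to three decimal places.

2.043

With matching at rate r, one contributed unit becomes (1 + r) in the shared-resources pool and returns 2.3 × (1 + r) / 7 to the contributor.
Setting this equal to 1: 1 + r = 7/2.3 = 3.0435.
So the minimum matching rate is r = 3.0435 − 1 = 2.043.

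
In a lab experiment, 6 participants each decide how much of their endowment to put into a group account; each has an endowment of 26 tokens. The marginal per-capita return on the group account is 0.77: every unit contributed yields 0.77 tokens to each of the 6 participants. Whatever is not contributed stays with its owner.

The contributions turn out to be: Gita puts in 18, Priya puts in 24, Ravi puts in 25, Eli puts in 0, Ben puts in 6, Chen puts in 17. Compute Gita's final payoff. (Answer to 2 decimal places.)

77.30 tokens

Total contributed: 18 + 24 + 25 + 0 + 6 + 17 = 90.
Each receives 0.77 × 90 = 69.30 from the group account.
Gita keeps 26 − 18 = 8, so Gita's payoff is 8 + 69.30 = 77.30.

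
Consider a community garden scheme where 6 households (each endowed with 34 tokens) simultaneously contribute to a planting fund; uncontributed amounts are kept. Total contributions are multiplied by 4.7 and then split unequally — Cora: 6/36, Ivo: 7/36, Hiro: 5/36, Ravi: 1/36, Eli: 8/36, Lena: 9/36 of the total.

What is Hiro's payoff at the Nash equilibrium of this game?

A player with share s gets back 4.7·s per unit contributed, so full contribution is dominant for anyone with s > 1/4.7 = 0.2128 and zero contribution is dominant for anyone below.
Eli and Lena are above the threshold, contributing 34 each; the remaining 4 contribute 0. Total contributed: 68.
Hiro keeps 34 and receives 4.7 × 68 × 5/36 = 44.39 from the planting fund, for a payoff of 78.39.

78.39 tokens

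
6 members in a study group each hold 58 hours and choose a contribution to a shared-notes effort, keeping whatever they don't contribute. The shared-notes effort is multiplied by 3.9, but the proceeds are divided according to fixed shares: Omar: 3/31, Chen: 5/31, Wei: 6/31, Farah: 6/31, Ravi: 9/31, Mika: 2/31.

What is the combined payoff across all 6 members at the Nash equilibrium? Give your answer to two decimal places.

A player with share s gets back 3.9·s per unit contributed, so full contribution is dominant for anyone with s > 1/3.9 = 0.2564 and zero contribution is dominant for anyone below.
The only share above 0.2564 is Ravi's 9/31, contributing 58; the remaining 5 contribute 0. Total contributed: 58.
The shared-notes effort pays out 3.9 × 58 = 226.20 in total (split across the unequal shares, but the aggregate is all that matters for the group sum).
The 5 free-riders keep 58 each, adding 290. Group total = 290 + 226.20 = 516.20.

516.20 hours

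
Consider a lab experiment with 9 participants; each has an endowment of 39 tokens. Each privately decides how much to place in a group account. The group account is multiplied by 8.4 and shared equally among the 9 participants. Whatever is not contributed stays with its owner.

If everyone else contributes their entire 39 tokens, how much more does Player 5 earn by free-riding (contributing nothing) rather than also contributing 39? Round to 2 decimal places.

Switching from a contribution of 39 to 0 lets Player 5 keep an extra 39 tokens, but lowers the group account by 39, which costs Player 5 their own share of that drop: 8.4/9 × 39 = 36.40.
Net gain = 39 − 36.40 = 2.60. The private return per contributed unit (0.9333) is below 1, so free-riding is indeed the best response regardless of what the others do.

2.60 tokens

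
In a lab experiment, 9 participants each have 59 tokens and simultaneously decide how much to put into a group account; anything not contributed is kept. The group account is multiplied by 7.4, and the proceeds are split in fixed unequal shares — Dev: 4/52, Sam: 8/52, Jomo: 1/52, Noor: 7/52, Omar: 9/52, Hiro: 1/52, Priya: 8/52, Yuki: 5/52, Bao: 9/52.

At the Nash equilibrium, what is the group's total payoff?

A player with share s gets back 7.4·s per unit contributed, so full contribution is dominant for anyone with s > 1/7.4 = 0.1351 and zero contribution is dominant for anyone below.
The shares above 0.1351 belong to Sam, Omar, Priya and Bao, contributing 59 each; the remaining 5 contribute 0. Total contributed: 236.
The group account pays out 7.4 × 236 = 1746.40 in total (split across the unequal shares, but the aggregate is all that matters for the group sum).
The 5 free-riders keep 59 each, adding 295. Group total = 295 + 1746.40 = 2041.40.

2041.40 tokens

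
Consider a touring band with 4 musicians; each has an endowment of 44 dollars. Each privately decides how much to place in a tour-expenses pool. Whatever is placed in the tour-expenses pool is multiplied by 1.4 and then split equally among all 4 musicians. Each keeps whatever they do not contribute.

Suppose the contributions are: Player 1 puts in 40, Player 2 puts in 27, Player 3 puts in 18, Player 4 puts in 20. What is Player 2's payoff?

53.75 dollars

Total contributed: 40 + 27 + 18 + 20 = 105.
Each receives 1.4 × 105 / 4 = 36.75 from the tour-expenses pool.
Player 2 keeps 44 − 27 = 17, so Player 2's payoff is 17 + 36.75 = 53.75.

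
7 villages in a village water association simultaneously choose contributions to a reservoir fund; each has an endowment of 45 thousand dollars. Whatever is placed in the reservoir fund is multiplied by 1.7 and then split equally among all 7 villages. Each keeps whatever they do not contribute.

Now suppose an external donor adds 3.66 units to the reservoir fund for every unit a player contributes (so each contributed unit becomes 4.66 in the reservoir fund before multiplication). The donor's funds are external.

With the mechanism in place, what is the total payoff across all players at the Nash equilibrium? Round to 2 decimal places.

2495.43 thousand dollars

Under the mechanism each unit contributed yields 1.7 × 4.66 / 7 = 1.1317 back to its contributor per unit of net cost, which exceeds 1, making full contribution the dominant choice for everyone.
At the Nash equilibrium everyone contributes 45. Group total payoff = 1.7 × 4.66 × 315 = 2495.43.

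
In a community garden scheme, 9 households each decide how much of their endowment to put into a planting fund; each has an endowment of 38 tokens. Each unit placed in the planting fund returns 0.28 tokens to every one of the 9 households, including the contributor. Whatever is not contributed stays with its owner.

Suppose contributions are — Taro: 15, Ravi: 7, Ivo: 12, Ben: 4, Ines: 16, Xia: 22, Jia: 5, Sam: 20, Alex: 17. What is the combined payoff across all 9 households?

521.36 tokens

Total contributed: 15 + 7 + 12 + 4 + 16 + 22 + 5 + 20 + 17 = 118; total kept: 9 × 38 − 118 = 224.
The planting fund pays out 0.28 × 9 × 118 = 297.36 in aggregate.
Group total = 224 + 297.36 = 521.36.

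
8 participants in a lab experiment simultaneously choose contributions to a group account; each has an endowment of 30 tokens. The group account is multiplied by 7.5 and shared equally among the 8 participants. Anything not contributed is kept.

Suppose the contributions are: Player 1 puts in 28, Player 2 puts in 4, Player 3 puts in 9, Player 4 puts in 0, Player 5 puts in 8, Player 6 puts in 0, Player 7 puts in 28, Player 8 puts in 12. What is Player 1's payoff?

85.44 tokens

Total contributed: 28 + 4 + 9 + 0 + 8 + 0 + 28 + 12 = 89.
Each receives 7.5 × 89 / 8 = 83.44 from the group account.
Player 1 keeps 30 − 28 = 2, so Player 1's payoff is 2 + 83.44 = 85.44.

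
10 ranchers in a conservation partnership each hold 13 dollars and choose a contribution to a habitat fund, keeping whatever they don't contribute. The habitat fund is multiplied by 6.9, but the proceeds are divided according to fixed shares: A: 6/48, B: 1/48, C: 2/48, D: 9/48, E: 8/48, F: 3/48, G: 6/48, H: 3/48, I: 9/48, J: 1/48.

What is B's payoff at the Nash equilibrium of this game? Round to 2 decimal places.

18.61 dollars

For player j, contributing a unit is worthwhile iff 6.9 × (j's share) ≥ 1, i.e. iff j's share is at least 0.1449.
D, E and I are above the threshold, contributing 13 each; the remaining 7 contribute 0. Total contributed: 39.
B keeps 13 and receives 6.9 × 39 × 1/48 = 5.61 from the habitat fund, for a payoff of 18.61.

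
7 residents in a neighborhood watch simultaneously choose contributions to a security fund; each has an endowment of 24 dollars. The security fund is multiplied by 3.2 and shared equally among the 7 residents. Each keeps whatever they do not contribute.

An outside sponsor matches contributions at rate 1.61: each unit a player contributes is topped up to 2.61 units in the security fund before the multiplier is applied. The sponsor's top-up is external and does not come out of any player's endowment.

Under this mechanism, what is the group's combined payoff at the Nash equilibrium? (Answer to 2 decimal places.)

1403.14 dollars

Under the mechanism each unit contributed yields 3.2 × 2.61 / 7 = 1.1931 back to its contributor per unit of net cost, which exceeds 1, making full contribution the dominant choice for everyone.
At the Nash equilibrium everyone contributes 24. Group total payoff = 3.2 × 2.61 × 168 = 1403.14.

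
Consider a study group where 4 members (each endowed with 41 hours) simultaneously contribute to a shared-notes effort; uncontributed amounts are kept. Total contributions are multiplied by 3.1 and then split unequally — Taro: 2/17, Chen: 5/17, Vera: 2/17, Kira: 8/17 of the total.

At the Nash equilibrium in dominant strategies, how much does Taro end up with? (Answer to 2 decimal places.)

55.95 hours

Each unit j contributes comes back to j as 3.1 × (j's share), so j prefers to contribute only if that share exceeds 1/3.1 = 0.3226; otherwise keeping the unit dominates.
The only share above 0.3226 is Kira's 8/17, contributing 41; the remaining 3 contribute 0. Total contributed: 41.
Taro keeps 41 and receives 3.1 × 41 × 2/17 = 14.95 from the shared-notes effort, for a payoff of 55.95.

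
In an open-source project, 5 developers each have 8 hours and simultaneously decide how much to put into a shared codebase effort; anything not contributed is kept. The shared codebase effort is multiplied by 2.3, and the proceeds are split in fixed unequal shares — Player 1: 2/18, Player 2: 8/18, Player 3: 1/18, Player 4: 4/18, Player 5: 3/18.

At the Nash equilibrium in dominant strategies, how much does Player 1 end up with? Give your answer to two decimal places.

Player j's private return per contributed unit is 2.3 × (j's share). Contributing is weakly dominant for j when that share is at least 1/2.3 = 0.4348, and contributing 0 is dominant otherwise.
Player 2 alone (share 8/18) is above the threshold, contributing 8; the remaining 4 contribute 0. Total contributed: 8.
Player 1 keeps 8 and receives 2.3 × 8 × 2/18 = 2.04 from the shared codebase effort, for a payoff of 10.04.

10.04 hours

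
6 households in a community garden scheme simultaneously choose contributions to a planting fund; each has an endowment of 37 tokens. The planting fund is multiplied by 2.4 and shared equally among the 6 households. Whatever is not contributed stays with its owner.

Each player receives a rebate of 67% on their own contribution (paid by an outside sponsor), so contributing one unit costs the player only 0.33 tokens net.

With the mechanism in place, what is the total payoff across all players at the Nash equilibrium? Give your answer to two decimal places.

Under the mechanism each unit contributed yields (2.4/6) / 0.33 = 1.2121 back to its contributor per unit of net cost, which exceeds 1, making full contribution the dominant choice for everyone.
At the Nash equilibrium everyone contributes 37. Group total payoff = 6 × (37 × 0.67 + 2.4 × 37) = 681.54.

681.54 tokens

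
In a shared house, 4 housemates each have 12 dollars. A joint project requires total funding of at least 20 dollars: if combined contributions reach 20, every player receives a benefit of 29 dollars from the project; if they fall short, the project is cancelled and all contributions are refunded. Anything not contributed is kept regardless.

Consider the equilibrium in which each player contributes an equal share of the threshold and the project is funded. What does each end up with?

Equal share of the threshold: 20/4 = 5.
At this profile no one gains by cutting their contribution: any cut drops the total below 20, the project is cancelled, contributions are refunded, and the deviator ends with 12, which is less than 12 − 5 + 29 = 36. Contributing more than 5 just wastes the excess. So contributing exactly 5 is a best response.
Each player's payoff: 12 − 5 + 29 = 36.

36 dollars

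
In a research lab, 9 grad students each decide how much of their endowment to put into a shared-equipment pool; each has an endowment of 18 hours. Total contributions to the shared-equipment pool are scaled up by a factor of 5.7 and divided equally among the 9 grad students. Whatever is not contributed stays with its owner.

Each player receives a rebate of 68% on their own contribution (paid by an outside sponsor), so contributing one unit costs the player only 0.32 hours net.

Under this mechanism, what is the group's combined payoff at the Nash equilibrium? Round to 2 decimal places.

1033.56 hours

The effective private return per unit is now (5.7/9) / 0.32 = 1.9792 > 1, so every player's dominant strategy flips to full contribution.
So the Nash equilibrium is full contribution by all 9; the group earns 9 × (18 × 0.68 + 5.7 × 18) = 1033.56.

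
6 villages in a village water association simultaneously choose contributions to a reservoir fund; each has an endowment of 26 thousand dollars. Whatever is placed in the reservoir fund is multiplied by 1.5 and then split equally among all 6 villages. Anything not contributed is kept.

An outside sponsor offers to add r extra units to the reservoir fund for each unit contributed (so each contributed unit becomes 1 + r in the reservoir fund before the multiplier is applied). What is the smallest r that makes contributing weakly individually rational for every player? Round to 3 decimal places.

3.000

With matching at rate r, one contributed unit becomes (1 + r) in the reservoir fund and returns 1.5 × (1 + r) / 6 to the contributor.
Setting this equal to 1: 1 + r = 6/1.5 = 4.0000.
So the minimum matching rate is r = 4.0000 − 1 = 3.000.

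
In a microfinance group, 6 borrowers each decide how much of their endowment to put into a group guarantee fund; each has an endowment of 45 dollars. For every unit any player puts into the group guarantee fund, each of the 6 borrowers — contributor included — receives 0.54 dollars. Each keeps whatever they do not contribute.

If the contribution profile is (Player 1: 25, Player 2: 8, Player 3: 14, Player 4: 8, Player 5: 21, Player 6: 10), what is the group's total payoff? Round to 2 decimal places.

462.64 dollars

Total contributed: 25 + 8 + 14 + 8 + 21 + 10 = 86; total kept: 6 × 45 − 86 = 184.
The group guarantee fund pays out 0.54 × 6 × 86 = 278.64 in aggregate.
Group total = 184 + 278.64 = 462.64.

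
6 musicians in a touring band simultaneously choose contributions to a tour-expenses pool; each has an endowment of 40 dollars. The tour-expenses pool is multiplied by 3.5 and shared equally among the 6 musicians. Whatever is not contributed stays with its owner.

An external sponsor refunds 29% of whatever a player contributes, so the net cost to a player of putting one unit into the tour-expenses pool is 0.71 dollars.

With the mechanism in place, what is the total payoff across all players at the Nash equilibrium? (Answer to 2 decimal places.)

Even with the mechanism, each unit contributed returns only (3.5/6) / 0.71 = 0.8216 per unit of net cost, so contributing nothing is still dominant.
At the Nash equilibrium no one contributes; group total payoff = 6 × 40 = 240.

240.00 dollars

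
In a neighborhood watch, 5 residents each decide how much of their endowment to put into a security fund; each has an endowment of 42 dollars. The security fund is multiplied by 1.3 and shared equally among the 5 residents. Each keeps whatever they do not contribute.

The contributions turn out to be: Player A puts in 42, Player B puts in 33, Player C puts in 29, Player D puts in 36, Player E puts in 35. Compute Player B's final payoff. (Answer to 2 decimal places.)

54.50 dollars

Total contributed: 42 + 33 + 29 + 36 + 35 = 175.
Each receives 1.3 × 175 / 5 = 45.50 from the security fund.
Player B keeps 42 − 33 = 9, so Player B's payoff is 9 + 45.50 = 54.50.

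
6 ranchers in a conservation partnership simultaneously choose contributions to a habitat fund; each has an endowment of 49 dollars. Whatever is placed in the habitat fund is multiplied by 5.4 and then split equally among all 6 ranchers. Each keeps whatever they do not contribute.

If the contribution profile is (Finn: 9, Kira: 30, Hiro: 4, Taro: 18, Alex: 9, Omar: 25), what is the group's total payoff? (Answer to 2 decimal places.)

712.00 dollars

Total contributed: 9 + 30 + 4 + 18 + 9 + 25 = 95; total kept: 6 × 49 − 95 = 199.
The habitat fund pays out 5.4 × 95 = 513.00 in aggregate.
Group total = 199 + 513.00 = 712.00.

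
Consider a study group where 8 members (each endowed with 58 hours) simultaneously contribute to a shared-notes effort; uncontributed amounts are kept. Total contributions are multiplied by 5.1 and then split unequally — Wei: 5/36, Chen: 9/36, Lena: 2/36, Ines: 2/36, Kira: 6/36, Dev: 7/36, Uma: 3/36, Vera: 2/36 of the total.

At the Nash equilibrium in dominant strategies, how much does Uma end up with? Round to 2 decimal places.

82.65 hours

Each unit j contributes comes back to j as 5.1 × (j's share), so j prefers to contribute only if that share exceeds 1/5.1 = 0.1961; otherwise keeping the unit dominates.
The only share above 0.1961 is Chen's 9/36, contributing 58; the remaining 7 contribute 0. Total contributed: 58.
Uma keeps 58 and receives 5.1 × 58 × 3/36 = 24.65 from the shared-notes effort, for a payoff of 82.65.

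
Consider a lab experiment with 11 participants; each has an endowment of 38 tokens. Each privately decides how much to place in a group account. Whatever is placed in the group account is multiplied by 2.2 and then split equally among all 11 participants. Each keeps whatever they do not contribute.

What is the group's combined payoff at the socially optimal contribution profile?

919.60 tokens

Each contributed unit returns 2.200 to the group as a whole (0.2000 to each of 11 players), which exceeds 1, so the social optimum is full contribution: group total = 2.200 × 418 = 919.60.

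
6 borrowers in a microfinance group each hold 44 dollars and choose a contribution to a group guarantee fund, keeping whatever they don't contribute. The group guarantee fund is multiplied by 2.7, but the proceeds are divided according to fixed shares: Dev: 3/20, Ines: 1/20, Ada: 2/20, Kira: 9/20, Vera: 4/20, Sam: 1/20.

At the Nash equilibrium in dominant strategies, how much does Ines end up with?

A player with share s gets back 2.7·s per unit contributed, so full contribution is dominant for anyone with s > 1/2.7 = 0.3704 and zero contribution is dominant for anyone below.
The only share above 0.3704 is Kira's 9/20, contributing 44; the remaining 5 contribute 0. Total contributed: 44.
Ines keeps 44 and receives 2.7 × 44 × 1/20 = 5.94 from the group guarantee fund, for a payoff of 49.94.

49.94 dollars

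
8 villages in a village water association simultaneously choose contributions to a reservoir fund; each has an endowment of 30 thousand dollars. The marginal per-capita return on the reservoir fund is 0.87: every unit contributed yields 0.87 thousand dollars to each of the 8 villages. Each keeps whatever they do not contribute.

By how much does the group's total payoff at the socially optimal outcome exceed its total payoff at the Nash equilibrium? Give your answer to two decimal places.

1430.40 thousand dollars

The private return per contributed unit is 0.87 < 1, so contributing 0 is dominant for every player. At the Nash equilibrium everyone keeps their 30, and the group total is 8 × 30 = 240.
Each contributed unit returns 6.960 to the group as a whole (0.87 to each of 8 players), which exceeds 1, so the social optimum is full contribution: group total = 6.960 × 240 = 1670.40.
Efficiency loss = 1670.40 − 240 = 1430.40.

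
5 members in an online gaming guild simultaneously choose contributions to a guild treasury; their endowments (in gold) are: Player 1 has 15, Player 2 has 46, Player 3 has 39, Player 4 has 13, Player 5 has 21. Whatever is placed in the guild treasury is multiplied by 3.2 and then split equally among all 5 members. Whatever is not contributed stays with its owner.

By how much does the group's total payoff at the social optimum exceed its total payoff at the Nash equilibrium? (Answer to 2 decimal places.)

The private return per contributed unit is 3.2/5 = 0.6400 < 1 for every player regardless of endowment, so the Nash equilibrium is zero contribution and the group total is Σ E_j = 15 + 46 + 39 + 13 + 21 = 134.
Each contributed unit returns 3.200 to the group, so the social optimum is full contribution by everyone: group total = 3.200 × 134 = 428.80.
Efficiency loss = (3.200 − 1) × 134 = 294.80.

294.80 gold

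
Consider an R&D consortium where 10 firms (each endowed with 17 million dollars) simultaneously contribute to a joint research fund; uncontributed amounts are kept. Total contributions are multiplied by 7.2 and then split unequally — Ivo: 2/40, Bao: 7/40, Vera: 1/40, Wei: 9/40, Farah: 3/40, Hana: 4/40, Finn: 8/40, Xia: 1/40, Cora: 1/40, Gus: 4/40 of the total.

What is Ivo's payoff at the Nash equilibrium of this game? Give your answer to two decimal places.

For player j, contributing a unit is worthwhile iff 7.2 × (j's share) ≥ 1, i.e. iff j's share is at least 0.1389.
Bao, Wei and Finn clear that bar, contributing 17 each; the remaining 7 contribute 0. Total contributed: 51.
Ivo keeps 17 and receives 7.2 × 51 × 2/40 = 18.36 from the joint research fund, for a payoff of 35.36.

35.36 million dollars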